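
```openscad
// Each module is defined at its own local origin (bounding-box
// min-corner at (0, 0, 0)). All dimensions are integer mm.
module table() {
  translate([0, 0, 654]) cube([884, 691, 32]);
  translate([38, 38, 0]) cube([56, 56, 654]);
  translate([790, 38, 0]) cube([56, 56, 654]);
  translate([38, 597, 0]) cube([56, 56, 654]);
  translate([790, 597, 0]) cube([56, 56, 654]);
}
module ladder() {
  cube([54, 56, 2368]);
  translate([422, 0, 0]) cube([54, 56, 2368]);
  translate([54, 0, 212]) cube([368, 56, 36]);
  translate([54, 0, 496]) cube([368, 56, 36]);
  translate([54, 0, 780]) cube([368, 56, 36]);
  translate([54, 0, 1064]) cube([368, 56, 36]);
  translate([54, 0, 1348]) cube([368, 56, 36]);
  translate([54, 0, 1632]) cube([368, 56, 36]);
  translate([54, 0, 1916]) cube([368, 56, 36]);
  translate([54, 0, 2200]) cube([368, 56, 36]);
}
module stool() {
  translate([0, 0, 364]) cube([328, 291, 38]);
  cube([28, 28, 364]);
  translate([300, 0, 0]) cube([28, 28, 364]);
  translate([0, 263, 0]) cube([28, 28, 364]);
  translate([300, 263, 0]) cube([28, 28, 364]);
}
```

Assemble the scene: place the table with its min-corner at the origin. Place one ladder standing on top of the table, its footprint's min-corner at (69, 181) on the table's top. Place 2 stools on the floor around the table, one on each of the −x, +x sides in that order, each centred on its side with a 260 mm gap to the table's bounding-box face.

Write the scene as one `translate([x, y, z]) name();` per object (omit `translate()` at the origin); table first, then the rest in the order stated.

table();
translate([69, 181, 686]) ladder();
translate([-588, 200, 0]) stool();
translate([1144, 200, 0]) stool();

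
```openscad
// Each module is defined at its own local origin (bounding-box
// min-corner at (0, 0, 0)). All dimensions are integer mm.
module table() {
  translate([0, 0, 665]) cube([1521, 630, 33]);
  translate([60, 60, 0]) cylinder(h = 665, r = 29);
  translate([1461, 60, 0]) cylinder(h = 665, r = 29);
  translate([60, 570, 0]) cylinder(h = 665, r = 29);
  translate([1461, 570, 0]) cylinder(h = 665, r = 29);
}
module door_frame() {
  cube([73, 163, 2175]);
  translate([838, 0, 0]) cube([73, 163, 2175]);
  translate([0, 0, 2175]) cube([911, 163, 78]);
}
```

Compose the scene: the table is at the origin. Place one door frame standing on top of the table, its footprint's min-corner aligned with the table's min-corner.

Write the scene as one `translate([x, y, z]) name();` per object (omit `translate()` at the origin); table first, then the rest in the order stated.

table();
translate([0, 0, 698]) door_frame();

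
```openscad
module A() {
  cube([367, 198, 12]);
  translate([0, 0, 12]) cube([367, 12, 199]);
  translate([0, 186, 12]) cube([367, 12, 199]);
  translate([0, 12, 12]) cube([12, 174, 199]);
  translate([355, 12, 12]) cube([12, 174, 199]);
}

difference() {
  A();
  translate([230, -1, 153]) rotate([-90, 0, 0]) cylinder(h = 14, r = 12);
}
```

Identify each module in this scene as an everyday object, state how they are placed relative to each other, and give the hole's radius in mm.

A is an open box. The open box has a circular hole through its front wall. The hole's radius is 12 mm.

The subtracted cylinder has r = 12 mm.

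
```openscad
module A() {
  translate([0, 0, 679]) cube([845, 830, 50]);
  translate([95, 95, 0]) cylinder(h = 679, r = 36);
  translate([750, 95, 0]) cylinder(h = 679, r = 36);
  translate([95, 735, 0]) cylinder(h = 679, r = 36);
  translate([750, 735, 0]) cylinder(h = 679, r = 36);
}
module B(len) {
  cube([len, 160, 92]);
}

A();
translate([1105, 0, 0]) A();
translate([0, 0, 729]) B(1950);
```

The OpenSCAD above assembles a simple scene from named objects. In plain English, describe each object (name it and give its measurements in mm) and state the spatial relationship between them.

A is a table with a 845×830 mm rectangular top, 50 mm thick, top surface at z = 729 mm, supported by four round legs of 72 mm diameter, each leg's bounding box inset 59 mm from the nearest pair of top edges, running from the floor.

B is a rectangular beam 1950 mm long (x), 160 mm deep (y), 92 mm thick (z).

The beam spans the tops of two tables placed 260 mm apart, resting at z = 729 mm.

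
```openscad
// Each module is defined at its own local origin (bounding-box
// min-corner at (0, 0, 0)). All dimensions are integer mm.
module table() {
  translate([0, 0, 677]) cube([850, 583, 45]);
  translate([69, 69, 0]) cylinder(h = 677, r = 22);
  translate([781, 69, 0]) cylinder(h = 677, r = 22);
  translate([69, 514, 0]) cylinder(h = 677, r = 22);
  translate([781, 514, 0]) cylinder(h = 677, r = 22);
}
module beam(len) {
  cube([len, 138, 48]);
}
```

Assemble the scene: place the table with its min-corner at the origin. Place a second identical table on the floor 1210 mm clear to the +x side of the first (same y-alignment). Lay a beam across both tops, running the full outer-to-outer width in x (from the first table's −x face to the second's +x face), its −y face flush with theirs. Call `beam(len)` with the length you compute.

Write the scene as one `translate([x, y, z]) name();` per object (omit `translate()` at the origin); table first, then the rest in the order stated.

table();
translate([2060, 0, 0]) table();
translate([0, 0, 722]) beam(2910);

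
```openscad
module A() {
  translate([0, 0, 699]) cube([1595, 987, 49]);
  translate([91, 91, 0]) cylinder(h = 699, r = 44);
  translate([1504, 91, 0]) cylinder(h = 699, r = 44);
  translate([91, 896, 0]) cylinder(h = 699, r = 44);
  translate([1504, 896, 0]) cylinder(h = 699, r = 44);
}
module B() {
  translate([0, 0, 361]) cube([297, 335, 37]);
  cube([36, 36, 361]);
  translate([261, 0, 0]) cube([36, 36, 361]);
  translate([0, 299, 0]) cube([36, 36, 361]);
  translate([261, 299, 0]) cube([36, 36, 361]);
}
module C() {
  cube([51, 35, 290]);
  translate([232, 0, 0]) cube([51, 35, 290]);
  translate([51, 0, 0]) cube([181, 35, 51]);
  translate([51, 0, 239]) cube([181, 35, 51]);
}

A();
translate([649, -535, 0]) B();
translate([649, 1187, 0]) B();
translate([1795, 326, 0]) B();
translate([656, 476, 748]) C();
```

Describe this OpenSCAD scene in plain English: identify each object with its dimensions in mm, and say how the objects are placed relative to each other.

A is a rectangular dining table. The top is 1595×987×49 mm with its upper surface at z = 748 mm. It stands on four round legs of 88 mm diameter, each leg's bounding box inset 47 mm from the nearest pair of top edges, running from the floor to the underside of the top.

B is a simple wooden stool: a rectangular seat 297 mm (x) by 335 mm (y), 37 mm thick, top face at z = 398 mm, on four square legs, each 36×36 mm in cross-section. The legs rest on z = 0, each flush with a corner of the seat.

C is a rectangular picture frame lying in the x–z plane (depth along y). The opening is 181 mm wide (x) by 188 mm tall (z), surrounded by a border 51 mm wide on all four sides. The frame is 35 mm deep and is made of two full-height vertical stiles with two horizontal rails fitted between them.

Three stools sit around the table at the −y, +y, +x sides. The picture frame is on top of the table, centred.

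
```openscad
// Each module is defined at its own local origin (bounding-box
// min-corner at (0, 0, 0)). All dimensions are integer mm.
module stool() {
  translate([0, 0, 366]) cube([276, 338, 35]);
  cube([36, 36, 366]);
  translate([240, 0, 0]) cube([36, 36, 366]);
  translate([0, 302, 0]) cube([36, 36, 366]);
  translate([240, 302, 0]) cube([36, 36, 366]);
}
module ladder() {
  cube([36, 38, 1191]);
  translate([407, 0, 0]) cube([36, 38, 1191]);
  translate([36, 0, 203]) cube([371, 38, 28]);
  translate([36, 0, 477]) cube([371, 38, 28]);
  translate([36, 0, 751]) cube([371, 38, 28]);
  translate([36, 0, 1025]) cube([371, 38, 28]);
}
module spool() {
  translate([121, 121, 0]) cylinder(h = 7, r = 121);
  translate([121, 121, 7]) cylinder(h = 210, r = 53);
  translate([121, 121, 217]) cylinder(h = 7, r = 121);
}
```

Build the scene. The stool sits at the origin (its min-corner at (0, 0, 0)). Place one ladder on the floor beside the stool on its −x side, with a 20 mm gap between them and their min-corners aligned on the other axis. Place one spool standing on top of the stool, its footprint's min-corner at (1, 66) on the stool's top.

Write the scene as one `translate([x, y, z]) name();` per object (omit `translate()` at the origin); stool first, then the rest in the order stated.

stool();
translate([-463, 0, 0]) ladder();
translate([1, 66, 401]) spool();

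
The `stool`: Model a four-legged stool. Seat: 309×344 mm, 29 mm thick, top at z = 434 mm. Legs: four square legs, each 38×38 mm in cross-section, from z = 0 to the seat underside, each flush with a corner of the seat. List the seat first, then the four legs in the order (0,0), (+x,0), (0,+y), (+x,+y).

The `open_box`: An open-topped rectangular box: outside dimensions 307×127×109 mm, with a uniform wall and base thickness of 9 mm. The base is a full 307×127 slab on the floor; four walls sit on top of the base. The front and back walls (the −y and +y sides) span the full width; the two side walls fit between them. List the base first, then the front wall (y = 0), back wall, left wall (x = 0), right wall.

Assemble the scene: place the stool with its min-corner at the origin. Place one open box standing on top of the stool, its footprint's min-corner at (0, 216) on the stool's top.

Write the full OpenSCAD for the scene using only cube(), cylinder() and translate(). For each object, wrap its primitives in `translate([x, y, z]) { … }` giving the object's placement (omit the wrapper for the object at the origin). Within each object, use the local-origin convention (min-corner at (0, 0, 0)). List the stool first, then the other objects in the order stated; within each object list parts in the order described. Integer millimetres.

translate([0, 0, 405]) cube([309, 344, 29]);
cube([38, 38, 405]);
translate([271, 0, 0]) cube([38, 38, 405]);
translate([0, 306, 0]) cube([38, 38, 405]);
translate([271, 306, 0]) cube([38, 38, 405]);
translate([0, 216, 434]) {
  cube([307, 127, 9]);
  translate([0, 0, 9]) cube([307, 9, 100]);
  translate([0, 118, 9]) cube([307, 9, 100]);
  translate([0, 9, 9]) cube([9, 109, 100]);
  translate([298, 9, 9]) cube([9, 109, 100]);
}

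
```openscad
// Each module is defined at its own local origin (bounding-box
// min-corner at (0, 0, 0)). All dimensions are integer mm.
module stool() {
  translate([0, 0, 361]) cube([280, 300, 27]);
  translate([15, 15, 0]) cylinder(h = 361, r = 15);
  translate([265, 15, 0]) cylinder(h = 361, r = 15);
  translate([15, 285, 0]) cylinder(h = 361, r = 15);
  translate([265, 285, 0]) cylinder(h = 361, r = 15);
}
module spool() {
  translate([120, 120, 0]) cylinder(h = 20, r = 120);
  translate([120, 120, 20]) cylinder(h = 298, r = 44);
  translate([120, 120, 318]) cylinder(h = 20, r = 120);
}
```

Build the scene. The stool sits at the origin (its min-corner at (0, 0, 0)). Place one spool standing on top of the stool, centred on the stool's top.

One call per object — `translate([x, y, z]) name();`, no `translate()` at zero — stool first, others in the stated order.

stool();
translate([20, 30, 388]) spool();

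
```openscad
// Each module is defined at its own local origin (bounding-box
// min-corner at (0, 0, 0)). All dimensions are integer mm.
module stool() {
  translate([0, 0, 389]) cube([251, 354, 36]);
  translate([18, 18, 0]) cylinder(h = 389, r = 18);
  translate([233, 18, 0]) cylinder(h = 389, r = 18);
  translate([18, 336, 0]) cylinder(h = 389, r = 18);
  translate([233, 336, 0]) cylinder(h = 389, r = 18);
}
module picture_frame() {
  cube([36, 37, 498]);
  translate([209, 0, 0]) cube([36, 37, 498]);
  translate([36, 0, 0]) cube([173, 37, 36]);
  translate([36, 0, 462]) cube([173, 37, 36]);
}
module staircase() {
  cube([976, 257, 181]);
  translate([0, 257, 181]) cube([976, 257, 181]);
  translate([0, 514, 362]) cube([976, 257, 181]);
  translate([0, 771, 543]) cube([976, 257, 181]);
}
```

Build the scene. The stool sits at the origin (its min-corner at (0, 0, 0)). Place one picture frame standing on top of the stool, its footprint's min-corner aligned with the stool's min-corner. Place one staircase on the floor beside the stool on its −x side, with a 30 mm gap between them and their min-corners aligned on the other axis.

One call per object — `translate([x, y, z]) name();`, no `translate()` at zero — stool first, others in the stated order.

stool();
translate([0, 0, 425]) picture_frame();
translate([-1006, 0, 0]) staircase();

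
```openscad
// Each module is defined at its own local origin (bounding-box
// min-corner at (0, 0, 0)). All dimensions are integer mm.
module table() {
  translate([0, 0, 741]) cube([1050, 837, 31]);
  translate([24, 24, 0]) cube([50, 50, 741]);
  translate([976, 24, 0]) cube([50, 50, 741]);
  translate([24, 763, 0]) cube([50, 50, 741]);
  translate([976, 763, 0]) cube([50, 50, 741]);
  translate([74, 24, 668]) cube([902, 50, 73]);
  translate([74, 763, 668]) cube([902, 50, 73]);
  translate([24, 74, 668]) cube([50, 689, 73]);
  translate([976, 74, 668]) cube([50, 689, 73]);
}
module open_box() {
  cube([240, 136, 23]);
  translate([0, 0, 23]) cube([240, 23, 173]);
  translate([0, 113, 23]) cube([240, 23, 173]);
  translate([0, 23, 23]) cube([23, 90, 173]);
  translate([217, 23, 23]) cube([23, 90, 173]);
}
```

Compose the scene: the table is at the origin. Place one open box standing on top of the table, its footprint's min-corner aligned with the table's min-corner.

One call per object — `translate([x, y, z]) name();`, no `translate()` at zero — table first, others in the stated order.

table();
translate([0, 0, 772]) open_box();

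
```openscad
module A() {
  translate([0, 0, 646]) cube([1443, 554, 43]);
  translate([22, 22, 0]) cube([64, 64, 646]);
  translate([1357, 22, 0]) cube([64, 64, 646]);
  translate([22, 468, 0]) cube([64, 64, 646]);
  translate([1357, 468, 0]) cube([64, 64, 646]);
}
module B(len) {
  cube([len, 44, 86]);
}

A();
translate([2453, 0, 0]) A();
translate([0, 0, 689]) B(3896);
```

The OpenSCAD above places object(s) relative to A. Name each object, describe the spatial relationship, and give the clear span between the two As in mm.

A is a table. B is a beam. A beam spans the tops of two tables. The clear span between the two tables is 1010 mm.

Second table starts at x = 2453; first ends at x = 1443; clear span = 2453 − 1443 = 1010 mm.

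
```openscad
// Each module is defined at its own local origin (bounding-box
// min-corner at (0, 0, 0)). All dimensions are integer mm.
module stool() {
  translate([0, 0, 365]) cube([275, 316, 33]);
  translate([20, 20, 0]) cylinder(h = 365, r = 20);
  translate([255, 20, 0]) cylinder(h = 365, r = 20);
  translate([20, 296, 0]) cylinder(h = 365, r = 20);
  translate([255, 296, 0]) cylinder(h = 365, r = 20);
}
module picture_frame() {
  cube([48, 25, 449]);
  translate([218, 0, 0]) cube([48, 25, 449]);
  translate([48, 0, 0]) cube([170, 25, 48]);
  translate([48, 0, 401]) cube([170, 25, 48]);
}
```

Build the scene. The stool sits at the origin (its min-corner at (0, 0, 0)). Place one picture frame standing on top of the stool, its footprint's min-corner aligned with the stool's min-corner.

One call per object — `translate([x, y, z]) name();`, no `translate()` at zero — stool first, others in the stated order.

stool();
translate([0, 0, 398]) picture_frame();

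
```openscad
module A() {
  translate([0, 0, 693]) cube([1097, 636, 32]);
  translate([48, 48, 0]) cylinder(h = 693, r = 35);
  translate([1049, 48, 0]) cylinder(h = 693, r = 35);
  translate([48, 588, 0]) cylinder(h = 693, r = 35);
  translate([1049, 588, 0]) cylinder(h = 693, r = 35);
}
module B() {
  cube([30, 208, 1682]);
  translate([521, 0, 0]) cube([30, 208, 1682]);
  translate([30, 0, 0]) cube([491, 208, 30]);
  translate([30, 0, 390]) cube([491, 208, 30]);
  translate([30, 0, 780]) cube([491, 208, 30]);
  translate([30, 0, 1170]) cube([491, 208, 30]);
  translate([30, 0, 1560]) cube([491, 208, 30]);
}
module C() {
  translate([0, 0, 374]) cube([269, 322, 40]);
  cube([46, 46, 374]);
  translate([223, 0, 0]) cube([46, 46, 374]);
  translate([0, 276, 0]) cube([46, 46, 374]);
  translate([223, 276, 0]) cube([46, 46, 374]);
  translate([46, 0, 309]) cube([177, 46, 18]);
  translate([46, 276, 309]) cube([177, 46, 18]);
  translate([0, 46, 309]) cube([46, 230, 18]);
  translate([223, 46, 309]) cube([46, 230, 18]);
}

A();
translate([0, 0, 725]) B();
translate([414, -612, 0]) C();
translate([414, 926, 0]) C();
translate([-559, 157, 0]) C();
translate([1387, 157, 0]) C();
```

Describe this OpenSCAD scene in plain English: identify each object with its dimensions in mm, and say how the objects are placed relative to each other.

A is a rectangular dining table. The top is 1097×636×32 mm with its upper surface at z = 725 mm. It stands on four round legs of 70 mm diameter, each leg's bounding box inset 13 mm from the nearest pair of top edges, running from the floor to the underside of the top.

B is an open bookshelf. Two side panels, each 30 mm thick, 208 mm deep and 1682 mm tall, stand 551 mm apart (outside-to-outside). Between them sit 5 shelves, each 30 mm thick and 208 mm deep, spanning the full gap between the sides. The bottom shelf rests on the floor (its underside at z = 0) and the clear gap between one shelf's top and the next shelf's underside is 360 mm.

C is a four-legged stool. The seat is 269×322 mm, 40 mm thick, top at z = 414 mm. It stands on four square legs, each 46×46 mm in cross-section, from z = 0 to the seat underside, each flush with a corner of the seat. Four stretchers, 46 mm wide and 18 mm tall, connect adjacent legs with their undersides at z = 309 mm, each running between the inner faces of the legs it joins and aligned with the legs' outer faces on the other axis.

The bookshelf is on top of the table. Four stools sit around the table at the −y, +y, −x, +x sides.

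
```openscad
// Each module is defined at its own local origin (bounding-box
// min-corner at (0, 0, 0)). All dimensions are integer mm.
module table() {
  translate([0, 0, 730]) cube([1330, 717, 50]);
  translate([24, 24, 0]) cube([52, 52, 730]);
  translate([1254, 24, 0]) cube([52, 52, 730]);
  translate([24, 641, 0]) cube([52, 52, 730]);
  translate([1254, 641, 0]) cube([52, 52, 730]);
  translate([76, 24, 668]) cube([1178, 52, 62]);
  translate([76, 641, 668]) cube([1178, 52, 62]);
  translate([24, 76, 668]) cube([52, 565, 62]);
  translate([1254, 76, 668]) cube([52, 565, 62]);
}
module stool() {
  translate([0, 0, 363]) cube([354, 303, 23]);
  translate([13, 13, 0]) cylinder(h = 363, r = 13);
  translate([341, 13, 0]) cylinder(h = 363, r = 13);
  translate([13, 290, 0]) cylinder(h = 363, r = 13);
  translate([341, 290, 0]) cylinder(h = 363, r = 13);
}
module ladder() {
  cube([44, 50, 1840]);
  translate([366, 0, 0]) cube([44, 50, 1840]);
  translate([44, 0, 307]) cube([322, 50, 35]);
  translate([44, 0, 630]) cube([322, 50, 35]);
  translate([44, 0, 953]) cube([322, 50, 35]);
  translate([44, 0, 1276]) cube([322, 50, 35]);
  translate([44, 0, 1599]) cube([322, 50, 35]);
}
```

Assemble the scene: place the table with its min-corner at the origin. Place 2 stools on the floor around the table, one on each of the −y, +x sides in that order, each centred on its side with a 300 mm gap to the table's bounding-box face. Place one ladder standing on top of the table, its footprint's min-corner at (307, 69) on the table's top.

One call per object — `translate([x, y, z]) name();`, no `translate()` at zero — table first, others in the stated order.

table();
translate([488, -603, 0]) stool();
translate([1630, 207, 0]) stool();
translate([307, 69, 780]) ladder();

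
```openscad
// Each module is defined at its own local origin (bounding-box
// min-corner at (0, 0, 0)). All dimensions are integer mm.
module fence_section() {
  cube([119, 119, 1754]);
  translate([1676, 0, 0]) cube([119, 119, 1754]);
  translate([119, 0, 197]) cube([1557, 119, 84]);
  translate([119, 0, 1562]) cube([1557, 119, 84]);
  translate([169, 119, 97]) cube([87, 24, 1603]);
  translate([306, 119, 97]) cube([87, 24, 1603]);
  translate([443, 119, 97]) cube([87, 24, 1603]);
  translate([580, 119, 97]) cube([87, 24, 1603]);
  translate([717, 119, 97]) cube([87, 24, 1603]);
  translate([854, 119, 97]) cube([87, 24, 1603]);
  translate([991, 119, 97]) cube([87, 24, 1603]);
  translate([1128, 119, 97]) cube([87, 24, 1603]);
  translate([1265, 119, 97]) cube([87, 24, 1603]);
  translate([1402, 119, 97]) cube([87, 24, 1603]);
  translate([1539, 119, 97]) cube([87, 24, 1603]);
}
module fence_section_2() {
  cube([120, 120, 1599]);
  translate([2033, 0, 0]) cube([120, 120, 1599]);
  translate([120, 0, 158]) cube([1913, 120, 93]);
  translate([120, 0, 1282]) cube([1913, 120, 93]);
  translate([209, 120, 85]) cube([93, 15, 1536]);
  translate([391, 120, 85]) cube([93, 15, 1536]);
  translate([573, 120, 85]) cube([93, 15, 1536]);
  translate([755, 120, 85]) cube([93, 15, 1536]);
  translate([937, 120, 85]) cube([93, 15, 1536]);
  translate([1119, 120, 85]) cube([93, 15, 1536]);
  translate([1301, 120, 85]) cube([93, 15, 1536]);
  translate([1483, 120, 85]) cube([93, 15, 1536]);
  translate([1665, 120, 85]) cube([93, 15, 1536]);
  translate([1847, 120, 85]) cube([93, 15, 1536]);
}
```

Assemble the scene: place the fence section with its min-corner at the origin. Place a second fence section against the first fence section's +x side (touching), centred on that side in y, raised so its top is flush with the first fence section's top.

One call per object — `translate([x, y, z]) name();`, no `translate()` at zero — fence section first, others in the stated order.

fence_section();
translate([1795, 4, 133]) fence_section_2();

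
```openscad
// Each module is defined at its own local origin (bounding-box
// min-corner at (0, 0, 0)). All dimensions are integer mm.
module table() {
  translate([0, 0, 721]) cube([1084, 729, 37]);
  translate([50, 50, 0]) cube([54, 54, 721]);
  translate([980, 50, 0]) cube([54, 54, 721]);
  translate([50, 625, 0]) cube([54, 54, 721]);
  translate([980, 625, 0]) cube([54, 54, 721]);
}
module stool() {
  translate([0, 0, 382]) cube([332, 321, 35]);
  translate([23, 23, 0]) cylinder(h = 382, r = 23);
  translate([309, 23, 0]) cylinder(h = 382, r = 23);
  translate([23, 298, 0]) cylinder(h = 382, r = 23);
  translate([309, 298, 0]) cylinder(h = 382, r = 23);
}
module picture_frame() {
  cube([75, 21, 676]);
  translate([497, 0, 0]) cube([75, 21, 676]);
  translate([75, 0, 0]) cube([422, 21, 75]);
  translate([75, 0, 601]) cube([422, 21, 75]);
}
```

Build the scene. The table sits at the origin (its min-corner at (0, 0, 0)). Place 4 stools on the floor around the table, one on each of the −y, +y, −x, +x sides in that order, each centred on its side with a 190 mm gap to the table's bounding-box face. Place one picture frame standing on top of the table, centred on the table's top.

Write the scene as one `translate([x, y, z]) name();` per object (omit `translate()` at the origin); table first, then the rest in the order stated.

table();
translate([376, -511, 0]) stool();
translate([376, 919, 0]) stool();
translate([-522, 204, 0]) stool();
translate([1274, 204, 0]) stool();
translate([256, 354, 758]) picture_frame();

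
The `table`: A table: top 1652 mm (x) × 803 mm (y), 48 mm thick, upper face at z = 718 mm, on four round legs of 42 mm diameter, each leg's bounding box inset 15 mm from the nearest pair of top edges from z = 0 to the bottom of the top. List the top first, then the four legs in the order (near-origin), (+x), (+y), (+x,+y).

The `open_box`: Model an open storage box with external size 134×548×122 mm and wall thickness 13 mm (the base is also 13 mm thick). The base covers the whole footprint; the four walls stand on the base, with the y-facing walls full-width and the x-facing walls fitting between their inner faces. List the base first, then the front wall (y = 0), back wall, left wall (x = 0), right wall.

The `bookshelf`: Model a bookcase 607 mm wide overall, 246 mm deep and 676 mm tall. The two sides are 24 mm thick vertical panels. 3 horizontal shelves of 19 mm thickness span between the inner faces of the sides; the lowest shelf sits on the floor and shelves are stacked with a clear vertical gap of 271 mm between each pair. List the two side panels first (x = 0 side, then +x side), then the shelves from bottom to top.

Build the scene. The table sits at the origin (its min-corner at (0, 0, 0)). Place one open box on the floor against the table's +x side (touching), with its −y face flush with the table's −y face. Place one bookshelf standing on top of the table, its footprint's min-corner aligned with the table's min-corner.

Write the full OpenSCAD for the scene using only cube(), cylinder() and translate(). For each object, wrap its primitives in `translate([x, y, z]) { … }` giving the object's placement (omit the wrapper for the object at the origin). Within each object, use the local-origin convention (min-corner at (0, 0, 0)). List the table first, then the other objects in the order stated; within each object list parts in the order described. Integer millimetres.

translate([0, 0, 670]) cube([1652, 803, 48]);
translate([36, 36, 0]) cylinder(h = 670, r = 21);
translate([1616, 36, 0]) cylinder(h = 670, r = 21);
translate([36, 767, 0]) cylinder(h = 670, r = 21);
translate([1616, 767, 0]) cylinder(h = 670, r = 21);
translate([1652, 0, 0]) {
  cube([134, 548, 13]);
  translate([0, 0, 13]) cube([134, 13, 109]);
  translate([0, 535, 13]) cube([134, 13, 109]);
  translate([0, 13, 13]) cube([13, 522, 109]);
  translate([121, 13, 13]) cube([13, 522, 109]);
}
translate([0, 0, 718]) {
  cube([24, 246, 676]);
  translate([583, 0, 0]) cube([24, 246, 676]);
  translate([24, 0, 0]) cube([559, 246, 19]);
  translate([24, 0, 290]) cube([559, 246, 19]);
  translate([24, 0, 580]) cube([559, 246, 19]);
}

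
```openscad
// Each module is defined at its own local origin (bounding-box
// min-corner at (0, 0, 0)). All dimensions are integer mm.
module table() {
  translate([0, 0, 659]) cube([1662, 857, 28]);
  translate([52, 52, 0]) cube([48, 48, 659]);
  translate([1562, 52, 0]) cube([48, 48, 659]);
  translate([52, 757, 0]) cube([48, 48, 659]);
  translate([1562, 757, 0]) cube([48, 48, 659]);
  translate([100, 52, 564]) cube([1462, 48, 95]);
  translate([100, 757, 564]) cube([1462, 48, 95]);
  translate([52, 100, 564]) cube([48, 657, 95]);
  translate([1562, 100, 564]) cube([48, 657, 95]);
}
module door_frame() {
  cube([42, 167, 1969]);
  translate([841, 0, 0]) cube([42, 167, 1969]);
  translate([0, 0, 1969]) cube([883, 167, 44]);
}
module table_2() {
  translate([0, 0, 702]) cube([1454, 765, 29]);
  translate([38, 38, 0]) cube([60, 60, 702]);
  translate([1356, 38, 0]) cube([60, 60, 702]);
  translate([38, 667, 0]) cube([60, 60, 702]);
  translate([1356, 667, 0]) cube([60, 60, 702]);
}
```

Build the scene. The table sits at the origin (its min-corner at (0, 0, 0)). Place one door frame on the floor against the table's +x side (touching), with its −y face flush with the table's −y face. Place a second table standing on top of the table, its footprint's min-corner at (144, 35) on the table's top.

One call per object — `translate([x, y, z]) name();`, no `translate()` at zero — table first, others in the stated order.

table();
translate([1662, 0, 0]) door_frame();
translate([144, 35, 687]) table_2();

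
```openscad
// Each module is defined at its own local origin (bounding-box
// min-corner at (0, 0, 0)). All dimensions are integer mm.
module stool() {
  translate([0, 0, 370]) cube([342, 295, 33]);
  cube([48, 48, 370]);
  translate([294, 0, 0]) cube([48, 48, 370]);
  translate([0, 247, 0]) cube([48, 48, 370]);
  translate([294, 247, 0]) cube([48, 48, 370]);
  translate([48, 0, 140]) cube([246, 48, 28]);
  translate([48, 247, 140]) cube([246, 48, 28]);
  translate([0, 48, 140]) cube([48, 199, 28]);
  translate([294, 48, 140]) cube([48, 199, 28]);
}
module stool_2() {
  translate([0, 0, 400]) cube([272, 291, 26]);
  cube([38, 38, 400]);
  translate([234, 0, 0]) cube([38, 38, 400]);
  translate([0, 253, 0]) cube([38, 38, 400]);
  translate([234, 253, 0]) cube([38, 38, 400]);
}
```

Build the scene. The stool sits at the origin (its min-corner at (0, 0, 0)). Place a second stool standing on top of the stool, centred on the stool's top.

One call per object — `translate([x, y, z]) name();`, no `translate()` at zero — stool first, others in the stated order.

stool();
translate([35, 2, 403]) stool_2();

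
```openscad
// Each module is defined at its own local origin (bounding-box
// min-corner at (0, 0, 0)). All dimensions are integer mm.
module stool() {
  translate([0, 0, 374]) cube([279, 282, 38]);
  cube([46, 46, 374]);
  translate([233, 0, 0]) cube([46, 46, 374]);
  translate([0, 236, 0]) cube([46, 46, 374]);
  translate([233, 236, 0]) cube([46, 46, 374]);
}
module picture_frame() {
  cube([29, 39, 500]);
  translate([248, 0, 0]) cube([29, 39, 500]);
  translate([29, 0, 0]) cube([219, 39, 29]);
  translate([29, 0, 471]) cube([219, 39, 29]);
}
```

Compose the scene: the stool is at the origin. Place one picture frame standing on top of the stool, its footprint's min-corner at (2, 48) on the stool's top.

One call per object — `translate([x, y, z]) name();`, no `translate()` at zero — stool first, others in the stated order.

stool();
translate([2, 48, 412]) picture_frame();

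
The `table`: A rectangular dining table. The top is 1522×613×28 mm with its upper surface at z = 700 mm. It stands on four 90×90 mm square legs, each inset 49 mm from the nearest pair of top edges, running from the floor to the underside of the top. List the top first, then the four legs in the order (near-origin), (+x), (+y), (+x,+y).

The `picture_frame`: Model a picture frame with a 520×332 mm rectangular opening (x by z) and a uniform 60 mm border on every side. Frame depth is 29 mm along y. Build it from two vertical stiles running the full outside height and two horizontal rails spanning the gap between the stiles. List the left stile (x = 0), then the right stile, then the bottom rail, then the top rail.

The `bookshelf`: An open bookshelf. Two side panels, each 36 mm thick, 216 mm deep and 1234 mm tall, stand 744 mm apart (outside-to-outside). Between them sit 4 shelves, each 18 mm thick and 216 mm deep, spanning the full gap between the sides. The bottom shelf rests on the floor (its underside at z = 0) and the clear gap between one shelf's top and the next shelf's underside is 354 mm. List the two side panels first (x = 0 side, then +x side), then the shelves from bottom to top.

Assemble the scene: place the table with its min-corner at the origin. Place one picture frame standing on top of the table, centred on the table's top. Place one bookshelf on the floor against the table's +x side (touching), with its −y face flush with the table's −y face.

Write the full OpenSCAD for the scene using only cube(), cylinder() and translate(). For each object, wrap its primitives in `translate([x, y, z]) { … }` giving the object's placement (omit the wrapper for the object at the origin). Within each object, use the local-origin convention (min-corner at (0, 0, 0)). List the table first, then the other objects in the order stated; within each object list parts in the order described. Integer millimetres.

translate([0, 0, 672]) cube([1522, 613, 28]);
translate([49, 49, 0]) cube([90, 90, 672]);
translate([1383, 49, 0]) cube([90, 90, 672]);
translate([49, 474, 0]) cube([90, 90, 672]);
translate([1383, 474, 0]) cube([90, 90, 672]);
translate([441, 292, 700]) {
  cube([60, 29, 452]);
  translate([580, 0, 0]) cube([60, 29, 452]);
  translate([60, 0, 0]) cube([520, 29, 60]);
  translate([60, 0, 392]) cube([520, 29, 60]);
}
translate([1522, 0, 0]) {
  cube([36, 216, 1234]);
  translate([708, 0, 0]) cube([36, 216, 1234]);
  translate([36, 0, 0]) cube([672, 216, 18]);
  translate([36, 0, 372]) cube([672, 216, 18]);
  translate([36, 0, 744]) cube([672, 216, 18]);
  translate([36, 0, 1116]) cube([672, 216, 18]);
}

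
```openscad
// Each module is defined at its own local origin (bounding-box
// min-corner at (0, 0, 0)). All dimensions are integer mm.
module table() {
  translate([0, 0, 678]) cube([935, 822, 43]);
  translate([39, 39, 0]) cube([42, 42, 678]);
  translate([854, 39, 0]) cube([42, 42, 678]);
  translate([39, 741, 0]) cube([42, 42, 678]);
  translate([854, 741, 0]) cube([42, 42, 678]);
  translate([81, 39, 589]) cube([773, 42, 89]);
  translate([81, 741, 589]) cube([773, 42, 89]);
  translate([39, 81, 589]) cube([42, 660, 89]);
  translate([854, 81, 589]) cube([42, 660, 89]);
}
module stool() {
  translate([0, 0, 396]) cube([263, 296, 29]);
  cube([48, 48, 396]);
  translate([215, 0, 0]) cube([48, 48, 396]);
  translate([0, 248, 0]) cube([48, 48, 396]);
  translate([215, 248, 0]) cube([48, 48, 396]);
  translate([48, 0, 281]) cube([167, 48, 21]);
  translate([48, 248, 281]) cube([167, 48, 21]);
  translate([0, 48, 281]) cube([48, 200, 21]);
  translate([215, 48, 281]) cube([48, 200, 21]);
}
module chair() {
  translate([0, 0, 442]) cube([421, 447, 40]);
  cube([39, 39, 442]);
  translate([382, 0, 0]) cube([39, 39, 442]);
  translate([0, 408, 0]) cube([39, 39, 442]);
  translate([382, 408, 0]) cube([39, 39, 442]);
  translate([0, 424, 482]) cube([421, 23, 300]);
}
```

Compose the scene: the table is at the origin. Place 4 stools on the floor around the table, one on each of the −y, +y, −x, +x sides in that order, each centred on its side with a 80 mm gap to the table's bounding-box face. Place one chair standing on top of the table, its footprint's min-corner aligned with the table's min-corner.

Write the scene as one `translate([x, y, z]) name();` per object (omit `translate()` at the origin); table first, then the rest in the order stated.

table();
translate([336, -376, 0]) stool();
translate([336, 902, 0]) stool();
translate([-343, 263, 0]) stool();
translate([1015, 263, 0]) stool();
translate([0, 0, 721]) chair();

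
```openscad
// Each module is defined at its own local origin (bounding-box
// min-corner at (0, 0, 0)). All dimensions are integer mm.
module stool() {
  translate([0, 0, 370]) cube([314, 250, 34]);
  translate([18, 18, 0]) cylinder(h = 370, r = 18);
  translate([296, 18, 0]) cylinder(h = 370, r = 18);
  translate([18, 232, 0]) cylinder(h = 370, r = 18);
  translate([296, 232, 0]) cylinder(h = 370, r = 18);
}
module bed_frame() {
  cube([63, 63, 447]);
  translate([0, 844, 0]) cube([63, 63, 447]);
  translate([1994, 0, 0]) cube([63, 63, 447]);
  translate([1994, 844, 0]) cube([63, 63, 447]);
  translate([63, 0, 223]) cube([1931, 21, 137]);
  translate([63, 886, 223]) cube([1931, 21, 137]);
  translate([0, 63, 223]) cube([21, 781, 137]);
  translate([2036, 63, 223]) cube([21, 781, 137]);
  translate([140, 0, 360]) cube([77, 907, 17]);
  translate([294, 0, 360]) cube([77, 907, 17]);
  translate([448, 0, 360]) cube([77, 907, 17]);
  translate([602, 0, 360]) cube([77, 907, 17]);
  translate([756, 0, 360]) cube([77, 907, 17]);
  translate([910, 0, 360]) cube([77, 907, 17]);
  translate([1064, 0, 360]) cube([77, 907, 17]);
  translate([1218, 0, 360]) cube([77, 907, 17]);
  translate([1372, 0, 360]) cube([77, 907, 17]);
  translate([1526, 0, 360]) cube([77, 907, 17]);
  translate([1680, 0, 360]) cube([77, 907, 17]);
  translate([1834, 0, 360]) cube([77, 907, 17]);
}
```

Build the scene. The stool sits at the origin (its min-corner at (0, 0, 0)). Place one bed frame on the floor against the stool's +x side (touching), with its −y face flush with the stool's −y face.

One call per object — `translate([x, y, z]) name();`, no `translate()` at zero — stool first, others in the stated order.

stool();
translate([314, 0, 0]) bed_frame();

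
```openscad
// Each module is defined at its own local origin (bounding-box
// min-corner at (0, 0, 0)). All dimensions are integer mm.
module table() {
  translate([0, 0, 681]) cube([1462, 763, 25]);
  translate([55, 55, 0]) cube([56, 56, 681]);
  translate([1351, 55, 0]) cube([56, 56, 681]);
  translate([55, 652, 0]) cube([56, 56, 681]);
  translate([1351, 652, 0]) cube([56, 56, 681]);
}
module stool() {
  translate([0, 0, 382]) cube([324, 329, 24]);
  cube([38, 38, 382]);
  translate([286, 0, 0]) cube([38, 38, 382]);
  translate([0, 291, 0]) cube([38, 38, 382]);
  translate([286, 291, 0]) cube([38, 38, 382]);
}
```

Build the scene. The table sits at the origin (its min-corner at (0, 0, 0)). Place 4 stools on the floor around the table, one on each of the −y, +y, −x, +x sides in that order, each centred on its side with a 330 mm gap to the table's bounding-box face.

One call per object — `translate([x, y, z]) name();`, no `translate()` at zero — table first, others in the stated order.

table();
translate([569, -659, 0]) stool();
translate([569, 1093, 0]) stool();
translate([-654, 217, 0]) stool();
translate([1792, 217, 0]) stool();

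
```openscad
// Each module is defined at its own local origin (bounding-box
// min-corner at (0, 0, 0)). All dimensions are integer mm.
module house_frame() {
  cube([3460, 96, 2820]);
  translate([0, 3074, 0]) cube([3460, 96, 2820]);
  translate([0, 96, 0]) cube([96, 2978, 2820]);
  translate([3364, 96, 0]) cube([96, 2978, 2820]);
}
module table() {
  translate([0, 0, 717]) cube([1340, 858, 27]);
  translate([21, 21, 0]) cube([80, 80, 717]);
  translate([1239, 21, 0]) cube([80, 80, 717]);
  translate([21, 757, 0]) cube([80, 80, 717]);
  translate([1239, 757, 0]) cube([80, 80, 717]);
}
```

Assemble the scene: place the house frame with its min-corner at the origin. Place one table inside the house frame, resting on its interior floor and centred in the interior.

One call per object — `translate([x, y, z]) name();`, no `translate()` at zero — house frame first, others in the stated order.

house_frame();
translate([1060, 1156, 0]) table();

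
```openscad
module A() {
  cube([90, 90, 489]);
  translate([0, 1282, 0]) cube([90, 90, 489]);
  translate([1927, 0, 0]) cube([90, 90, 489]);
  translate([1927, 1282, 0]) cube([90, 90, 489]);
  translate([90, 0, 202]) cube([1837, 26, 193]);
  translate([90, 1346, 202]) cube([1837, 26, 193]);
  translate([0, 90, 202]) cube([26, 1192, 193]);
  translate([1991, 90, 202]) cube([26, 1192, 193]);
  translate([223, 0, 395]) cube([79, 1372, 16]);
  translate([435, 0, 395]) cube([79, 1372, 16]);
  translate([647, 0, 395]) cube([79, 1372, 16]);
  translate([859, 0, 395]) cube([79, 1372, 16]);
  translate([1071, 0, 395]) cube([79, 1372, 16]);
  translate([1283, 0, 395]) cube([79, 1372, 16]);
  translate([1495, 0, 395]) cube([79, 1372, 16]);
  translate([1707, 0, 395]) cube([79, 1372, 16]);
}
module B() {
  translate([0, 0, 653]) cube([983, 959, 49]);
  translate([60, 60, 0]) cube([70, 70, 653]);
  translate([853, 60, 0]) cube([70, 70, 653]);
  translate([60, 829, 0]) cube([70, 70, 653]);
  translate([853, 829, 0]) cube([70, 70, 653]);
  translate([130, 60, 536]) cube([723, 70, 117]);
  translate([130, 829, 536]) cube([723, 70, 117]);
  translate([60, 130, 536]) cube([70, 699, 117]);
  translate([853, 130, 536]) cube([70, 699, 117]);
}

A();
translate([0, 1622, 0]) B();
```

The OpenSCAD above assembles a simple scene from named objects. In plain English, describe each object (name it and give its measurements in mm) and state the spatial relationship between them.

A is a bed frame 2017 mm long (x) by 1372 mm wide (y). Four 90×90 mm corner posts, 489 mm tall, at the corners of the footprint. Four rails of 26 mm thickness and 193 mm height run between adjacent posts with their undersides at z = 202 mm, their outer faces flush with the outside of the frame (the two x-running rails run between the posts' inner faces; the two y-running rails run between the posts' inner faces). 8 slats, each 79 mm wide (x) and 16 mm thick, lie across the top of the two x-running rails, running the full 1372 mm width of the frame in y; the slats are evenly spaced along x between the inner faces of the end posts with equal gaps (rounded down to the nearest mm) at the −x end and between each pair — any rounding remainder accumulates at the +x end.

B is a rectangular dining table. The top is 983×959×49 mm with its upper surface at z = 702 mm. It stands on four 70×70 mm square legs, each inset 60 mm from the nearest pair of top edges, running from the floor to the underside of the top. Four apron rails, 70 mm thick and 117 mm tall, run between adjacent legs with their top edges flush with the underside of the top and their outer faces flush with the legs' outer faces.

The table is on the floor beside the bed frame on its +y side.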